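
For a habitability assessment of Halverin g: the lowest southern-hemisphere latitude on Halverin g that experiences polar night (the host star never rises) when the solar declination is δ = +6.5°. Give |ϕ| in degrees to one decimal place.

|ϕ| = 83.5°

Polar night requires cos h₀ = −tan ϕ tan δ ≥ 1, i.e. tan ϕ tan δ ≤ −1.
The boundary is |tan ϕ| · |tan δ| = 1, so |ϕ| = 90° − |δ| = 90° − 6.5° = 83.5° in the southern hemisphere.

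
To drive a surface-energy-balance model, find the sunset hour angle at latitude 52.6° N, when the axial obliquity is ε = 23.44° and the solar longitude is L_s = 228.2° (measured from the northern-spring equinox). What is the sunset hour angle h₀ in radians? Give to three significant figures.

h₀ = 1.15 rad

Solar declination: sin δ = sin ε · sin L_s = sin 23.44° × sin 228.2° = -0.29654, so δ = -17.250°.
cos h₀ = −tan ϕ · tan δ = −tan(+52.6°) × tan(-17.250°) = 0.4061, so h₀ = 1.1526 rad = 66.04°.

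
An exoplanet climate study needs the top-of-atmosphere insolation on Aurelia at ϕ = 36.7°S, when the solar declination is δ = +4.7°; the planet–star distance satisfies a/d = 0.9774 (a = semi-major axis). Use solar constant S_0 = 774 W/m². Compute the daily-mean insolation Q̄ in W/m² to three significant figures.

cos h₀ = −tan(-36.7°) tan(+4.700°) = 0.0613, h₀ = 1.5095 rad.
Bracket: h₀ sin ϕ sin δ + cos ϕ cos δ sin h₀ = 1.5095×-0.59763×0.08194 + 0.80178×0.99664×0.99812 = -0.073920 + 0.797584 = 0.723664.
Inverse-square distance factor (a/d)² = 0.9774² = 0.955311.
Q̄ = (S_0/π) × 0.955311 × [bracket] = (774/π) × 0.955311 × 0.723664 = 170.3 W/m².

Q̄ ≈ 170 W/m²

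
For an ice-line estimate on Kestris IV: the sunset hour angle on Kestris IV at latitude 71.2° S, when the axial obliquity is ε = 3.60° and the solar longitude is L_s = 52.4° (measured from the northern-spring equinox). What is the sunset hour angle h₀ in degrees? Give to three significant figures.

Solar declination: sin δ = sin ε · sin L_s = sin 3.60° × sin 52.4° = 0.04975, so δ = +2.852°.
cos h₀ = −tan ϕ · tan δ = −tan(-71.2°) × tan(+2.852°) = 0.1463, so h₀ = 1.4240 rad = 81.59°.

h₀ = 81.6°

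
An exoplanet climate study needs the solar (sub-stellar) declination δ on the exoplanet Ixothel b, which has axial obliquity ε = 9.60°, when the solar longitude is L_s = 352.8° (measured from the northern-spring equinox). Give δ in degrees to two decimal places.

sin δ = sin ε · sin L_s = sin 9.60° × sin 352.8° = -0.020902.
δ = arcsin(-0.020902) = -1.20°.

δ = -1.20°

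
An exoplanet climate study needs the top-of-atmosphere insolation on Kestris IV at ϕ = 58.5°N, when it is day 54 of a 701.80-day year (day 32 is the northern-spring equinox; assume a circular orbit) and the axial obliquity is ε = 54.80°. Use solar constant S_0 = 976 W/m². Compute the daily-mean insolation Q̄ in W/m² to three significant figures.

Solar longitude: L_s = 360° × (54 − 32)/701.80 = 11.285°.
sin δ = sin 54.80° × sin 11.285° = 0.15991, so δ = +9.202°.
cos h₀ = −tan(+58.5°) tan(+9.202°) = -0.2644, h₀ = 1.8383 rad.
Bracket: h₀ sin ϕ sin δ + cos ϕ cos δ sin h₀ = 1.8383×0.85264×0.15991 + 0.52250×0.98713×0.96443 = 0.250644 + 0.497429 = 0.748073.
Q̄ = (S_0/π) × [bracket] = (976/π) × 0.748073 = 232.4 W/m².

Q̄ ≈ 232 W/m²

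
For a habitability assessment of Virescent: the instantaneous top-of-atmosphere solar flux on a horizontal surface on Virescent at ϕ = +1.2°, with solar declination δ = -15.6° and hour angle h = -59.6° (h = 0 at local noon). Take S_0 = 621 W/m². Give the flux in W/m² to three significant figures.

cos θ_z = sin ϕ sin δ + cos ϕ cos δ cos h = -0.005632 + 0.487286 = 0.481654.
Flux = S_0 · cos θ_z = 621 × 0.481654 = 299.1 W/m².

299 W/m²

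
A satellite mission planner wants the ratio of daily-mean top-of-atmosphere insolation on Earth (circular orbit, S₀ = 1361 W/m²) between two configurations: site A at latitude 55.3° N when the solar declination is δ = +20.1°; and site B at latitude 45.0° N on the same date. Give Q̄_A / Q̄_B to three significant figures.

— Configuration A (φ=+55.3°):
cos H₀ = −tan(+55.3°) tan(+20.100°) = -0.5285, H₀ = 2.1276 rad.
Bracket: H₀ sin φ sin δ + cos φ cos δ sin H₀ = 2.1276×0.82214×0.34366 + 0.56928×0.93909×0.84894 = 0.601125 + 0.453848 = 1.054973.
Q̄ = (S₀/π) × [bracket] = (1361/π) × 1.054973 = 457.04 W/m².
— Configuration B (φ=+45.0°):
cos H₀ = −tan(+45.0°) tan(+20.100°) = -0.3659, H₀ = 1.9454 rad.
Bracket: H₀ sin φ sin δ + cos φ cos δ sin H₀ = 1.9454×0.70711×0.34366 + 0.70711×0.93909×0.93064 = 0.472743 + 0.617982 = 1.090725.
Q̄ = (S₀/π) × [bracket] = (1361/π) × 1.090725 = 472.52 W/m².
Ratio Q̄_A / Q̄_B = 457.04 / 472.52 = 0.9672.

Q̄_A / Q̄_B ≈ 0.967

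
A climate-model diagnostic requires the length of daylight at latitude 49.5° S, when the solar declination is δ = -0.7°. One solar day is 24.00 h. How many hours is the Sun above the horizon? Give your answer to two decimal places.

cos H₀ = −tan φ · tan δ = −tan(-49.5°) × tan(-0.700°) = -0.0143, so H₀ = 1.5851 rad = 90.82°.
Daylight = 2H₀/(2π) × 24.00 h = (1.5851/π) × 24.00 = 12.11 h.

12.11 h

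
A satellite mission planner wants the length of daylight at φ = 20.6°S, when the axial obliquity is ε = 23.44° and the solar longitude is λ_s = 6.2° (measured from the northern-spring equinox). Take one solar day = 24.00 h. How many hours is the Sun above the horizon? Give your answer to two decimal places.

Solar declination: sin δ = sin ε · sin λ_s = sin 23.44° × sin 6.2° = 0.04296, so δ = +2.462°.
cos H₀ = −tan φ · tan δ = −tan(-20.6°) × tan(+2.462°) = 0.0162, so H₀ = 1.5546 rad = 89.07°.
Daylight = 2H₀/(2π) × 24.00 h = (1.5546/π) × 24.00 = 11.88 h.

11.88 h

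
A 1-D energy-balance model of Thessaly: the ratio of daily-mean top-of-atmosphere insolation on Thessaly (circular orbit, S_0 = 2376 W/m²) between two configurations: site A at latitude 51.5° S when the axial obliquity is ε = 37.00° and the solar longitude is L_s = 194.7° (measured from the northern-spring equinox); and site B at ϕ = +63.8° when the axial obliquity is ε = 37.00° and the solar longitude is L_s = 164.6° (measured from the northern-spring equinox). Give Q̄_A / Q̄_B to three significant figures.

— Configuration A (ϕ=-51.5°):
Solar declination: sin δ = sin ε · sin L_s = sin 37.00° × sin 194.7° = -0.15272, so δ = -8.784°.
cos h₀ = −tan(-51.5°) tan(-8.784°) = -0.1943, h₀ = 1.7663 rad.
Bracket: h₀ sin ϕ sin δ + cos ϕ cos δ sin h₀ = 1.7663×-0.78261×-0.15272 + 0.62251×0.98827×0.98095 = 0.211109 + 0.603488 = 0.814597.
Q̄ = (S_0/π) × [bracket] = (2376/π) × 0.814597 = 616.08 W/m².
— Configuration B (ϕ=+63.8°):
Solar declination: sin δ = sin ε · sin L_s = sin 37.00° × sin 164.6° = 0.15982, so δ = +9.196°.
cos h₀ = −tan(+63.8°) tan(+9.196°) = -0.3290, h₀ = 1.9061 rad.
Bracket: h₀ sin ϕ sin δ + cos ϕ cos δ sin h₀ = 1.9061×0.89726×0.15982 + 0.44151×0.98715×0.94432 = 0.273335 + 0.411569 = 0.684904.
Q̄ = (S_0/π) × [bracket] = (2376/π) × 0.684904 = 518.00 W/m².
Ratio Q̄_A / Q̄_B = 616.08 / 518.00 = 1.189.

Q̄_A / Q̄_B ≈ 1.19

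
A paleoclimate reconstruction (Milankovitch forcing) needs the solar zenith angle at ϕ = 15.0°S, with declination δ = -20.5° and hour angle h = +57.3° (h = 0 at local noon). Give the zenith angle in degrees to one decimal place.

θ_z = 54.6°

cos θ_z = sin ϕ sin δ + cos ϕ cos δ cos h = 0.090640 + 0.488786 = 0.579426.
θ_z = arccos(0.579426) = 54.6°.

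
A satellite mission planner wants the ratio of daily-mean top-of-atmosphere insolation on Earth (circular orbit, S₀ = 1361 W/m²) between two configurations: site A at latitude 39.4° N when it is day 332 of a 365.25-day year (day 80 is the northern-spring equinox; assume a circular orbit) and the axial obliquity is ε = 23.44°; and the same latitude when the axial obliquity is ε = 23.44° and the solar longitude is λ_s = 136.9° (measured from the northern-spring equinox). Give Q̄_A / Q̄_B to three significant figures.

Q̄_A / Q̄_B ≈ 0.375

— Configuration A (φ=+39.4°):
Solar longitude: λ_s = 360° × (332 − 80)/365.25 = 248.378°.
sin δ = sin 23.44° × sin 248.378° = -0.36980, so δ = -21.703°.
cos H₀ = −tan(+39.4°) tan(-21.703°) = 0.3269, H₀ = 1.2377 rad.
Bracket: H₀ sin φ sin δ + cos φ cos δ sin H₀ = 1.2377×0.63473×-0.36980 + 0.77273×0.92911×0.94505 = -0.290517 + 0.678500 = 0.387983.
Q̄ = (S₀/π) × [bracket] = (1361/π) × 0.387983 = 168.08 W/m².
— Configuration B (φ=+39.4°):
Solar declination: sin δ = sin ε · sin λ_s = sin 23.44° × sin 136.9° = 0.27180, so δ = +15.771°.
cos H₀ = −tan(+39.4°) tan(+15.771°) = -0.2320, H₀ = 1.8049 rad.
Bracket: H₀ sin φ sin δ + cos φ cos δ sin H₀ = 1.8049×0.63473×0.27180 + 0.77273×0.96235×0.97272 = 0.311381 + 0.723350 = 1.034731.
Q̄ = (S₀/π) × [bracket] = (1361/π) × 1.034731 = 448.27 W/m².
Ratio Q̄_A / Q̄_B = 168.08 / 448.27 = 0.3750.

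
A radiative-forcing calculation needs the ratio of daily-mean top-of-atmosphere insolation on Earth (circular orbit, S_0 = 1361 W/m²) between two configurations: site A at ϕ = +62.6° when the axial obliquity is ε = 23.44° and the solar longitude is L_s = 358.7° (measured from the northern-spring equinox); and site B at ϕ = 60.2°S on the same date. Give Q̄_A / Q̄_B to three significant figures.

Q̄_A / Q̄_B ≈ 0.879

— Configuration A (ϕ=+62.6°):
Solar declination: sin δ = sin ε · sin L_s = sin 23.44° × sin 358.7° = -0.00902, so δ = -0.517°.
cos h₀ = −tan(+62.6°) tan(-0.517°) = 0.0174, h₀ = 1.5534 rad.
Bracket: h₀ sin ϕ sin δ + cos ϕ cos δ sin h₀ = 1.5534×0.88782×-0.00902 + 0.46020×0.99996×0.99985 = -0.012440 + 0.460113 = 0.447673.
Q̄ = (S_0/π) × [bracket] = (1361/π) × 0.447673 = 193.94 W/m².
— Configuration B (ϕ=-60.2°):
cos h₀ = −tan(-60.2°) tan(-0.517°) = -0.0158, h₀ = 1.5866 rad.
Bracket: h₀ sin ϕ sin δ + cos ϕ cos δ sin h₀ = 1.5866×-0.86777×-0.00902 + 0.49697×0.99996×0.99988 = 0.012419 + 0.496890 = 0.509309.
Q̄ = (S_0/π) × [bracket] = (1361/π) × 0.509309 = 220.64 W/m².
Ratio Q̄_A / Q̄_B = 193.94 / 220.64 = 0.8790.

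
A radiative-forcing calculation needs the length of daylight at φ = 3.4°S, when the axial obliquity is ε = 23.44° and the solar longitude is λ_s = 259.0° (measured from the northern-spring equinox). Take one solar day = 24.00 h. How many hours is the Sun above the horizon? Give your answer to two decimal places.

Solar declination: sin δ = sin ε · sin λ_s = sin 23.44° × sin 259.0° = -0.39048, so δ = -22.984°.
cos H₀ = −tan φ · tan δ = −tan(-3.4°) × tan(-22.984°) = -0.0252, so H₀ = 1.5960 rad = 91.44°.
Daylight = 2H₀/(2π) × 24.00 h = (1.5960/π) × 24.00 = 12.19 h.

12.19 h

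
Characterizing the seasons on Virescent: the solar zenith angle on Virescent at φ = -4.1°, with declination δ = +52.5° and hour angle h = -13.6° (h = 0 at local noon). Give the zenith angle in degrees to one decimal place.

θ_z = 57.8°

cos θ_z = sin φ sin δ + cos φ cos δ cos h = -0.056723 + 0.590178 = 0.533455.
θ_z = arccos(0.533455) = 57.8°.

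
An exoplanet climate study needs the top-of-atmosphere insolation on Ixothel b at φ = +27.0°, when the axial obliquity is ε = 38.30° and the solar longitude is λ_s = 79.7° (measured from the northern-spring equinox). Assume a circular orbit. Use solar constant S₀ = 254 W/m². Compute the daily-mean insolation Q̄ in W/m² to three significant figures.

Q̄ ≈ 96.7 W/m²

Solar declination: sin δ = sin ε · sin λ_s = sin 38.30° × sin 79.7° = 0.60979, so δ = +37.574°.
cos H₀ = −tan(+27.0°) tan(+37.574°) = -0.3920, H₀ = 1.9736 rad.
Bracket: H₀ sin φ sin δ + cos φ cos δ sin H₀ = 1.9736×0.45399×0.60979 + 0.89101×0.79256×0.91995 = 0.546369 + 0.649649 = 1.196018.
Q̄ = (S₀/π) × [bracket] = (254/π) × 1.196018 = 96.70 W/m².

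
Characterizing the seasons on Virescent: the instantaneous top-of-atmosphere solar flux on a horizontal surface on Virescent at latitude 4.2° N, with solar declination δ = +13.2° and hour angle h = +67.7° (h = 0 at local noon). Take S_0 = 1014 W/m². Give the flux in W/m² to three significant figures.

391 W/m²

cos θ_z = sin ϕ sin δ + cos ϕ cos δ cos h = 0.016724 + 0.368438 = 0.385162.
Flux = S_0 · cos θ_z = 1014 × 0.385162 = 390.6 W/m².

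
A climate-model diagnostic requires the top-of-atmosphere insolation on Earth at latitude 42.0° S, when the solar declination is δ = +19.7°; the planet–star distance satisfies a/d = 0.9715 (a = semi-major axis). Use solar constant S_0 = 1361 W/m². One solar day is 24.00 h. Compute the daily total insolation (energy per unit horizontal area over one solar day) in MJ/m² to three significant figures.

13.5 MJ/m²

cos h₀ = −tan(-42.0°) tan(+19.700°) = 0.3224, h₀ = 1.2425 rad.
Bracket: h₀ sin ϕ sin δ + cos ϕ cos δ sin h₀ = 1.2425×-0.66913×0.33710 + 0.74314×0.94147×0.94661 = -0.280263 + 0.662290 = 0.382027.
Inverse-square distance factor (a/d)² = 0.9715² = 0.943812.
Q̄ = (S_0/π) × 0.943812 × [bracket] = (1361/π) × 0.943812 × 0.382027 = 156.20 W/m².
Daily total = Q̄ × 24.00 h × 3600 s/h = 156.20 × 24.00 × 3600 / 10⁶ = 13.50 MJ/m².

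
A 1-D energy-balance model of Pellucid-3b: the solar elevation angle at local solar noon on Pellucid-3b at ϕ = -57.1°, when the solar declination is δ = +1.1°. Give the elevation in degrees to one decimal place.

At local noon the hour angle is zero, so the zenith angle equals |ϕ − δ| = |-57.1° − (+1.100°)| = 58.200°.
Elevation = 90° − 58.200° = 31.8°.

31.8°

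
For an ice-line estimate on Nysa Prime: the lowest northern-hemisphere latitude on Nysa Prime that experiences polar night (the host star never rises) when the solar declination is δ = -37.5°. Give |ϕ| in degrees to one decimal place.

Polar night requires cos h₀ = −tan ϕ tan δ ≥ 1, i.e. tan ϕ tan δ ≤ −1.
The boundary is |tan ϕ| · |tan δ| = 1, so |ϕ| = 90° − |δ| = 90° − 37.5° = 52.5° in the northern hemisphere.

|ϕ| = 52.5°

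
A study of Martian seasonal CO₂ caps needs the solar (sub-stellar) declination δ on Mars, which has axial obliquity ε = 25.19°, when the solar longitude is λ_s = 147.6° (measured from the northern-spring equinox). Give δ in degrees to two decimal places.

δ = +13.18°

sin δ = sin ε · sin λ_s = sin 25.19° × sin 147.6° = 0.228059.
δ = arcsin(0.228059) = +13.18°.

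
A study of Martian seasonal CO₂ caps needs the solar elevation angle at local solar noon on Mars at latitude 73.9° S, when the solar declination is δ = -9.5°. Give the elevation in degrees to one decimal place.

At local noon the hour angle is zero, so the zenith angle equals |φ − δ| = |-73.9° − (-9.500°)| = 64.400°.
Elevation = 90° − 64.400° = 25.6°.

25.6°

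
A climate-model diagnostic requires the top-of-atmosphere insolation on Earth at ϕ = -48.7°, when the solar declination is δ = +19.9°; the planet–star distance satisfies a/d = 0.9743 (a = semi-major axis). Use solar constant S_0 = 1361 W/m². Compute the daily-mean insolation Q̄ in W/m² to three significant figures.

Q̄ ≈ 112 W/m²

cos h₀ = −tan(-48.7°) tan(+19.900°) = 0.4121, h₀ = 1.1461 rad.
Bracket: h₀ sin ϕ sin δ + cos ϕ cos δ sin h₀ = 1.1461×-0.75126×0.34038 + 0.66000×0.94029×0.91116 = -0.293074 + 0.565458 = 0.272384.
Inverse-square distance factor (a/d)² = 0.9743² = 0.949260.
Q̄ = (S_0/π) × 0.949260 × [bracket] = (1361/π) × 0.949260 × 0.272384 = 112.0 W/m².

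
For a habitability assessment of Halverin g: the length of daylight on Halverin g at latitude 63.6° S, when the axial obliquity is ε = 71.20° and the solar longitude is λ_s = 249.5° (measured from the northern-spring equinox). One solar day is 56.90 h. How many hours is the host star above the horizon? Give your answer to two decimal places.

56.90 h

Solar declination: sin δ = sin ε · sin λ_s = sin 71.20° × sin 249.5° = -0.88670, so δ = -62.461°.
Sunrise equation: cos H₀ = −tan φ · tan δ = -3.8634 ≤ −1, so the host star never sets (polar day) and H₀ = π.
Daylight = 2H₀/(2π) × 56.90 h = (3.1416/π) × 56.90 = 56.90 h.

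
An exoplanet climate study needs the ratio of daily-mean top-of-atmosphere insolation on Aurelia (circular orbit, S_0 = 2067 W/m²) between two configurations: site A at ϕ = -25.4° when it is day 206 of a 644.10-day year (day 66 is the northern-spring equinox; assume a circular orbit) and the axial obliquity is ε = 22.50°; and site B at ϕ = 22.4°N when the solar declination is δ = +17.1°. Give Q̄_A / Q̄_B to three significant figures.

— Configuration A (ϕ=-25.4°):
Solar longitude: L_s = 360° × (206 − 66)/644.10 = 78.249°.
sin δ = sin 22.50° × sin 78.249° = 0.37466, so δ = +22.003°.
cos h₀ = −tan(-25.4°) tan(+22.003°) = 0.1919, h₀ = 1.3777 rad.
Bracket: h₀ sin ϕ sin δ + cos ϕ cos δ sin h₀ = 1.3777×-0.42894×0.37466 + 0.90334×0.92716×0.98142 = -0.221406 + 0.821979 = 0.600573.
Q̄ = (S_0/π) × [bracket] = (2067/π) × 0.600573 = 395.14 W/m².
— Configuration B (ϕ=+22.4°):
cos h₀ = −tan(+22.4°) tan(+17.100°) = -0.1268, h₀ = 1.6979 rad.
Bracket: h₀ sin ϕ sin δ + cos ϕ cos δ sin h₀ = 1.6979×0.38107×0.29404 + 0.92455×0.95579×0.99193 = 0.190249 + 0.876544 = 1.066793.
Q̄ = (S_0/π) × [bracket] = (2067/π) × 1.066793 = 701.89 W/m².
Ratio Q̄_A / Q̄_B = 395.14 / 701.89 = 0.5630.

Q̄_A / Q̄_B ≈ 0.563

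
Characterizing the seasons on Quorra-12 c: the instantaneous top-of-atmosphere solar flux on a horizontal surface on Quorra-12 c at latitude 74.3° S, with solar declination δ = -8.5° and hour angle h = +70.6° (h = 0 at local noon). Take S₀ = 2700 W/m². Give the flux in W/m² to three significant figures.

624 W/m²

cos θ_z = sin φ sin δ + cos φ cos δ cos h = 0.142295 + 0.088896 = 0.231191.
Flux = S₀ · cos θ_z = 2700 × 0.231191 = 624.2 W/m².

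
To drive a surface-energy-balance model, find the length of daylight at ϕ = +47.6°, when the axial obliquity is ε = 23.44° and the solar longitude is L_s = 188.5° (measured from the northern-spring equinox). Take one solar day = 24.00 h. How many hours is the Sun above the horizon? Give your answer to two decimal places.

11.51 h

Solar declination: sin δ = sin ε · sin L_s = sin 23.44° × sin 188.5° = -0.05880, so δ = -3.371°.
cos h₀ = −tan ϕ · tan δ = −tan(+47.6°) × tan(-3.371°) = 0.0645, so h₀ = 1.5062 rad = 86.30°.
Daylight = 2h₀/(2π) × 24.00 h = (1.5062/π) × 24.00 = 11.51 h.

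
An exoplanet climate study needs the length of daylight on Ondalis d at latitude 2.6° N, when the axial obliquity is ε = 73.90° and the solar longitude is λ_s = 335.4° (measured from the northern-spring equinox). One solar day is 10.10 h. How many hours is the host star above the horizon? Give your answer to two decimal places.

4.99 h

Solar declination: sin δ = sin ε · sin λ_s = sin 73.90° × sin 335.4° = -0.39995, so δ = -23.575°.
cos H₀ = −tan φ · tan δ = −tan(+2.6°) × tan(-23.575°) = 0.0198, so H₀ = 1.5510 rad = 88.86°.
Daylight = 2H₀/(2π) × 10.10 h = (1.5510/π) × 10.10 = 4.99 h.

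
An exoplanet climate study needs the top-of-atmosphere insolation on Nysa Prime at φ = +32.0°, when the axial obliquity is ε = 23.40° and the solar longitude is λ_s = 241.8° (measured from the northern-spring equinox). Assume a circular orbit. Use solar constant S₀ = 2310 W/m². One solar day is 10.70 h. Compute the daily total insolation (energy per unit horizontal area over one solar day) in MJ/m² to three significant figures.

14.9 MJ/m²

Solar declination: sin δ = sin ε · sin λ_s = sin 23.40° × sin 241.8° = -0.35001, so δ = -20.488°.
cos H₀ = −tan(+32.0°) tan(-20.488°) = 0.2335, H₀ = 1.3351 rad.
Bracket: H₀ sin φ sin δ + cos φ cos δ sin H₀ = 1.3351×0.52992×-0.35001 + 0.84805×0.93675×0.97236 = -0.247631 + 0.772453 = 0.524822.
Q̄ = (S₀/π) × [bracket] = (2310/π) × 0.524822 = 385.90 W/m².
Daily total = Q̄ × 10.70 h × 3600 s/h = 385.90 × 10.70 × 3600 / 10⁶ = 14.86 MJ/m².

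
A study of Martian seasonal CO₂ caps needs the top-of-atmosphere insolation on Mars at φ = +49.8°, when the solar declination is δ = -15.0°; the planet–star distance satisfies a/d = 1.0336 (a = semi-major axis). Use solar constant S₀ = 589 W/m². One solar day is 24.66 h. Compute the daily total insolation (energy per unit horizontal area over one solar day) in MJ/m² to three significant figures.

cos H₀ = −tan(+49.8°) tan(-15.000°) = 0.3171, H₀ = 1.2482 rad.
Bracket: H₀ sin φ sin δ + cos φ cos δ sin H₀ = 1.2482×0.76380×-0.25882 + 0.64546×0.96593×0.94840 = -0.246753 + 0.591298 = 0.344545.
Inverse-square distance factor (a/d)² = 1.0336² = 1.068329.
Q̄ = (S₀/π) × 1.068329 × [bracket] = (589/π) × 1.068329 × 0.344545 = 69.011 W/m².
Daily total = Q̄ × 24.66 h × 3600 s/h = 69.011 × 24.66 × 3600 / 10⁶ = 6.127 MJ/m².

6.13 MJ/m²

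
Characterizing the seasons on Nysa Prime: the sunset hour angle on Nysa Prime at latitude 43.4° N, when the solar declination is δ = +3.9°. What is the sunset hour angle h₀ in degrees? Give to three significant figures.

cos h₀ = −tan ϕ · tan δ = −tan(+43.4°) × tan(+3.900°) = -0.0645, so h₀ = 1.6353 rad = 93.70°.

h₀ = 93.7°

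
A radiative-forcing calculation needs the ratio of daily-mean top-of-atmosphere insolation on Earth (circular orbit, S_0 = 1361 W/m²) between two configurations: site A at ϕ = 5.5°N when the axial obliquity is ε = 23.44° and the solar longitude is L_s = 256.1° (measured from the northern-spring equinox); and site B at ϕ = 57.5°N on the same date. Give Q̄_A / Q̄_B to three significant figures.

— Configuration A (ϕ=+5.5°):
Solar declination: sin δ = sin ε · sin L_s = sin 23.44° × sin 256.1° = -0.38614, so δ = -22.715°.
cos h₀ = −tan(+5.5°) tan(-22.715°) = 0.0403, h₀ = 1.5305 rad.
Bracket: h₀ sin ϕ sin δ + cos ϕ cos δ sin h₀ = 1.5305×0.09585×-0.38614 + 0.99540×0.92244×0.99919 = -0.056646 + 0.917453 = 0.860807.
Q̄ = (S_0/π) × [bracket] = (1361/π) × 0.860807 = 372.92 W/m².
— Configuration B (ϕ=+57.5°):
cos h₀ = −tan(+57.5°) tan(-22.715°) = 0.6571, h₀ = 0.8539 rad.
Bracket: h₀ sin ϕ sin δ + cos ϕ cos δ sin h₀ = 0.8539×0.84339×-0.38614 + 0.53730×0.92244×0.75382 = -0.278087 + 0.373614 = 0.095527.
Q̄ = (S_0/π) × [bracket] = (1361/π) × 0.095527 = 41.384 W/m².
Ratio Q̄_A / Q̄_B = 372.92 / 41.384 = 9.011.

Q̄_A / Q̄_B ≈ 9.01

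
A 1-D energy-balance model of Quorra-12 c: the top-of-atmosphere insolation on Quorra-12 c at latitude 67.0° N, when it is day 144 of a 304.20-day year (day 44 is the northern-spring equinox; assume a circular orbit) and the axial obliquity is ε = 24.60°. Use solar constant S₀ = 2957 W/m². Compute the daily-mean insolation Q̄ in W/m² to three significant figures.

Q̄ ≈ 1.00e+03 W/m²

Solar longitude: λ_s = 360° × (144 − 44)/304.20 = 118.343°.
sin δ = sin 24.60° × sin 118.343° = 0.36638, so δ = +21.492°.
cos H₀ = −tan(+67.0°) tan(+21.492°) = -0.9276, H₀ = 2.7588 rad.
Bracket: H₀ sin φ sin δ + cos φ cos δ sin H₀ = 2.7588×0.92050×0.36638 + 0.39073×0.93047×0.37350 = 0.930413 + 0.135791 = 1.066204.
Q̄ = (S₀/π) × [bracket] = (2957/π) × 1.066204 = 1004 W/m².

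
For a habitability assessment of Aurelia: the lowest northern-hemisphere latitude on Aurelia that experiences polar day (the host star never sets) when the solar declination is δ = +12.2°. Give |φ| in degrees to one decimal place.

Polar day requires cos H₀ = −tan φ tan δ ≤ −1, i.e. tan φ tan δ ≥ 1.
The boundary is |tan φ| · |tan δ| = 1, so |φ| = 90° − |δ| = 90° − 12.2° = 77.8° in the northern hemisphere.

|φ| = 77.8°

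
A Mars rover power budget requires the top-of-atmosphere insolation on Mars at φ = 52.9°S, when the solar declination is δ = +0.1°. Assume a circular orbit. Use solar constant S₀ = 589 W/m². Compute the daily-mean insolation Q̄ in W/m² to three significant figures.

Q̄ ≈ 113 W/m²

cos H₀ = −tan(-52.9°) tan(+0.100°) = 0.0023, H₀ = 1.5685 rad.
Bracket: H₀ sin φ sin δ + cos φ cos δ sin H₀ = 1.5685×-0.79758×0.00175 + 0.60321×1.00000×1.00000 = -0.002189 + 0.603210 = 0.601021.
Q̄ = (S₀/π) × [bracket] = (589/π) × 0.601021 = 112.7 W/m².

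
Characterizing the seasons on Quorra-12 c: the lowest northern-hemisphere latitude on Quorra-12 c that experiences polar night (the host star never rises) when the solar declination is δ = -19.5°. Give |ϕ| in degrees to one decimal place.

Polar night requires cos h₀ = −tan ϕ tan δ ≥ 1, i.e. tan ϕ tan δ ≤ −1.
The boundary is |tan ϕ| · |tan δ| = 1, so |ϕ| = 90° − |δ| = 90° − 19.5° = 70.5° in the northern hemisphere.

|ϕ| = 70.5°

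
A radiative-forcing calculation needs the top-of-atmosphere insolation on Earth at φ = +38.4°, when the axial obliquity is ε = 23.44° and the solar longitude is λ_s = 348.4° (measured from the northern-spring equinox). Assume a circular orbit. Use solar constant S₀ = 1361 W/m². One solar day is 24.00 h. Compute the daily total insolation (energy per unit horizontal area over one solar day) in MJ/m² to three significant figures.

26.4 MJ/m²

Solar declination: sin δ = sin ε · sin λ_s = sin 23.44° × sin 348.4° = -0.07999, so δ = -4.588°.
cos H₀ = −tan(+38.4°) tan(-4.588°) = 0.0636, H₀ = 1.5072 rad.
Bracket: H₀ sin φ sin δ + cos φ cos δ sin H₀ = 1.5072×0.62115×-0.07999 + 0.78369×0.99680×0.99798 = -0.074886 + 0.779604 = 0.704718.
Q̄ = (S₀/π) × [bracket] = (1361/π) × 0.704718 = 305.30 W/m².
Daily total = Q̄ × 24.00 h × 3600 s/h = 305.30 × 24.00 × 3600 / 10⁶ = 26.38 MJ/m².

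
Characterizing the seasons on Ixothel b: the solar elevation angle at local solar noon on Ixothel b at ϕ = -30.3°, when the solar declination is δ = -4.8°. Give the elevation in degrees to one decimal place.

At local noon the hour angle is zero, so the zenith angle equals |ϕ − δ| = |-30.3° − (-4.800°)| = 25.500°.
Elevation = 90° − 25.500° = 64.5°.

64.5°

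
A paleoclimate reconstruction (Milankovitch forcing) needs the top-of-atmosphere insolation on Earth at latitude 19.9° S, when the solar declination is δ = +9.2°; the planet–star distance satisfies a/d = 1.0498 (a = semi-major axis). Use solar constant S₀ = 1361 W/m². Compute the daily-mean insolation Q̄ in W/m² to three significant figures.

Q̄ ≈ 403 W/m²

cos H₀ = −tan(-19.9°) tan(+9.200°) = 0.0586, H₀ = 1.5121 rad.
Bracket: H₀ sin φ sin δ + cos φ cos δ sin H₀ = 1.5121×-0.34038×0.15988 + 0.94029×0.98714×0.99828 = -0.082288 + 0.926601 = 0.844313.
Inverse-square distance factor (a/d)² = 1.0498² = 1.102080.
Q̄ = (S₀/π) × 1.102080 × [bracket] = (1361/π) × 1.102080 × 0.844313 = 403.1 W/m².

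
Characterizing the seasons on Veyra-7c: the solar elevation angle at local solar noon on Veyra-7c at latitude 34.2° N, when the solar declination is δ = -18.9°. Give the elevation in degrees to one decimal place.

At local noon the hour angle is zero, so the zenith angle equals |φ − δ| = |+34.2° − (-18.900°)| = 53.100°.
Elevation = 90° − 53.100° = 36.9°.

36.9°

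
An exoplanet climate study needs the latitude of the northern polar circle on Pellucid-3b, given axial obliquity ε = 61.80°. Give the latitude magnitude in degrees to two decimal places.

28.20°

The polar circle is the lowest latitude that experiences at least one full rotation of continuous daylight at the northern-summer solstice; it lies at |φ| = 90° − ε = 90° − 61.80° = 28.20°.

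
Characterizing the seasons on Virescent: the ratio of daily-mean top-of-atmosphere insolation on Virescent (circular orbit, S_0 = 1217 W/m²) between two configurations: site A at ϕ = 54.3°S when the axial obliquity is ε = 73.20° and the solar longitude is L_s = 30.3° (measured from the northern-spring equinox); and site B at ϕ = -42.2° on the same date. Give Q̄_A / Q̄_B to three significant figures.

Q̄_A / Q̄_B ≈ 0.246

— Configuration A (ϕ=-54.3°):
Solar declination: sin δ = sin ε · sin L_s = sin 73.20° × sin 30.3° = 0.48299, so δ = +28.881°.
cos h₀ = −tan(-54.3°) tan(+28.881°) = 0.7676, h₀ = 0.6957 rad.
Bracket: h₀ sin ϕ sin δ + cos ϕ cos δ sin h₀ = 0.6957×-0.81208×0.48299 + 0.58354×0.87562×0.64089 = -0.272872 + 0.327469 = 0.054597.
Q̄ = (S_0/π) × [bracket] = (1217/π) × 0.054597 = 21.150 W/m².
— Configuration B (ϕ=-42.2°):
cos h₀ = −tan(-42.2°) tan(+28.881°) = 0.5002, h₀ = 1.0470 rad.
Bracket: h₀ sin ϕ sin δ + cos ϕ cos δ sin h₀ = 1.0470×-0.67172×0.48299 + 0.74080×0.87562×0.86593 = -0.339682 + 0.561694 = 0.222012.
Q̄ = (S_0/π) × [bracket] = (1217/π) × 0.222012 = 86.004 W/m².
Ratio Q̄_A / Q̄_B = 21.150 / 86.004 = 0.2459.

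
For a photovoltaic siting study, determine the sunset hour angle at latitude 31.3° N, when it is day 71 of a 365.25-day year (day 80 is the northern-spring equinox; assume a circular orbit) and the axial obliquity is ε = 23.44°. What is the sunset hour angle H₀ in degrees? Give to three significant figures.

H₀ = 87.9°

Solar longitude: λ_s = 360° × (71 − 80)/365.25 = -8.871°, i.e. -8.871° + 360° = 351.129°.
sin δ = sin 23.44° × sin 351.129° = -0.06134, so δ = -3.517°.
cos H₀ = −tan φ · tan δ = −tan(+31.3°) × tan(-3.517°) = 0.0374, so H₀ = 1.5334 rad = 87.86°.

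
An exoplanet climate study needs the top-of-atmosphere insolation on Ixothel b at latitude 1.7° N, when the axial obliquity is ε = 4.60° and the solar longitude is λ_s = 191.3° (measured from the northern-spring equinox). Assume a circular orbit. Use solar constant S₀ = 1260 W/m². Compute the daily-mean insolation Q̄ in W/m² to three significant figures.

Solar declination: sin δ = sin ε · sin λ_s = sin 4.60° × sin 191.3° = -0.01571, so δ = -0.900°.
cos H₀ = −tan(+1.7°) tan(-0.900°) = 0.0005, H₀ = 1.5703 rad.
Bracket: H₀ sin φ sin δ + cos φ cos δ sin H₀ = 1.5703×0.02967×-0.01571 + 0.99956×0.99988×1.00000 = -0.000732 + 0.999440 = 0.998708.
Q̄ = (S₀/π) × [bracket] = (1260/π) × 0.998708 = 400.6 W/m².

Q̄ ≈ 401 W/m²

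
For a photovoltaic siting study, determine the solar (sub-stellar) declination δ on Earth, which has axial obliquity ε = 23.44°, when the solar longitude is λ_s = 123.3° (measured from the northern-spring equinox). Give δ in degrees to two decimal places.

δ = +19.42°

sin δ = sin ε · sin λ_s = sin 23.44° × sin 123.3° = 0.332475.
δ = arcsin(0.332475) = +19.42°.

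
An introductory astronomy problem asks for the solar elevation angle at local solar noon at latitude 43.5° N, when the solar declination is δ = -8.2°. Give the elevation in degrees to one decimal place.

At local noon the hour angle is zero, so the zenith angle equals |φ − δ| = |+43.5° − (-8.200°)| = 51.700°.
Elevation = 90° − 51.700° = 38.3°.

38.3°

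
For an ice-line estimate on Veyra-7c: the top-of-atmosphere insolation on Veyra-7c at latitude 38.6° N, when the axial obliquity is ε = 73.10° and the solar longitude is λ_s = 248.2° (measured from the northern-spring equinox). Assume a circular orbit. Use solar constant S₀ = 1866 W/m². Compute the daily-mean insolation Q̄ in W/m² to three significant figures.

Q̄ ≈ 0.00 W/m²

Solar declination: sin δ = sin ε · sin λ_s = sin 73.10° × sin 248.2° = -0.88839, so δ = -62.671°.
cos H₀ = −tan(+38.6°) tan(-62.671°) = 1.5448 ≥ 1 ⇒ polar night, H₀ = 0 and Q̄ = 0.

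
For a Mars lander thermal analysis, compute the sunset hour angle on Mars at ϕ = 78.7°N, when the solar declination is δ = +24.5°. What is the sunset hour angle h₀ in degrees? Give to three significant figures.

Sunrise equation: cos h₀ = −tan ϕ · tan δ = -2.2807 ≤ −1, so the Sun never sets (polar day) and h₀ = π.

h₀ = 180°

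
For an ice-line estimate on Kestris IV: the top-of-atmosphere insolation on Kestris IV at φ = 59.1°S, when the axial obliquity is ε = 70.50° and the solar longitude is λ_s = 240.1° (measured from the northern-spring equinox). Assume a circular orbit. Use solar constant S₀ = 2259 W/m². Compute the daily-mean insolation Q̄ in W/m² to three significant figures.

Solar declination: sin δ = sin ε · sin λ_s = sin 70.50° × sin 240.1° = -0.81717, so δ = -54.803°.
cos H₀ = −tan(-59.1°) tan(-54.803°) = -2.3689 ≤ −1 ⇒ polar day, H₀ = π.
Bracket: H₀ sin φ sin δ + cos φ cos δ sin H₀ = 3.1416×-0.85806×-0.81717 + 0.51354×0.57639×0.00000 = 2.202830 + 0.000000 = 2.202830.
Q̄ = (S₀/π) × [bracket] = (2259/π) × 2.202830 = 1584 W/m².

Q̄ ≈ 1.58e+03 W/m²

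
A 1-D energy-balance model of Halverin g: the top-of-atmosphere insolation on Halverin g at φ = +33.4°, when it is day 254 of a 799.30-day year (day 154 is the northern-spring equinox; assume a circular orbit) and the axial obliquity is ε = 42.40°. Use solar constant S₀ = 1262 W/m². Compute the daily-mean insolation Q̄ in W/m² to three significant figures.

Q̄ ≈ 480 W/m²

Solar longitude: λ_s = 360° × (254 − 154)/799.30 = 45.039°.
sin δ = sin 42.40° × sin 45.039° = 0.47713, so δ = +28.498°.
cos H₀ = −tan(+33.4°) tan(+28.498°) = -0.3580, H₀ = 1.9369 rad.
Bracket: H₀ sin φ sin δ + cos φ cos δ sin H₀ = 1.9369×0.55048×0.47713 + 0.83485×0.87883×0.93373 = 0.508728 + 0.685070 = 1.193798.
Q̄ = (S₀/π) × [bracket] = (1262/π) × 1.193798 = 479.6 W/m².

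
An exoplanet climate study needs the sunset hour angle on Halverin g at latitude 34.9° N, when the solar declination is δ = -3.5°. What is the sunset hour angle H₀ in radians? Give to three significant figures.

H₀ = 1.53 rad

cos H₀ = −tan φ · tan δ = −tan(+34.9°) × tan(-3.500°) = 0.0427, so H₀ = 1.5281 rad = 87.55°.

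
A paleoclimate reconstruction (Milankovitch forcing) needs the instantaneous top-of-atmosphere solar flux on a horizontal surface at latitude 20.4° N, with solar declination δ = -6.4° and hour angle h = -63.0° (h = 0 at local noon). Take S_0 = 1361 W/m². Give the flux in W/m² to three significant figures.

523 W/m²

cos θ_z = sin ϕ sin δ + cos ϕ cos δ cos h = -0.038855 + 0.422865 = 0.384010.
Flux = S_0 · cos θ_z = 1361 × 0.384010 = 522.6 W/m².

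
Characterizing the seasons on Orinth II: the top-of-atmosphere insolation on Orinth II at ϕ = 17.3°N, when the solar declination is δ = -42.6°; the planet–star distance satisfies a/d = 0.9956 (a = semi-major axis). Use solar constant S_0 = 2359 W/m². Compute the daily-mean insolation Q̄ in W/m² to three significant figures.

cos h₀ = −tan(+17.3°) tan(-42.600°) = 0.2864, h₀ = 1.2803 rad.
Bracket: h₀ sin ϕ sin δ + cos ϕ cos δ sin h₀ = 1.2803×0.29737×-0.67688 + 0.95476×0.73610×0.95811 = -0.257704 + 0.673359 = 0.415655.
Inverse-square distance factor (a/d)² = 0.9956² = 0.991219.
Q̄ = (S_0/π) × 0.991219 × [bracket] = (2359/π) × 0.991219 × 0.415655 = 309.4 W/m².

Q̄ ≈ 309 W/m²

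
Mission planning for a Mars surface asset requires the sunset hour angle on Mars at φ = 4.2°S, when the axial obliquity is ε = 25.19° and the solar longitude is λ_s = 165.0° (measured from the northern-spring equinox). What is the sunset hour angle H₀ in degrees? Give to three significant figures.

H₀ = 89.5°

Solar declination: sin δ = sin ε · sin λ_s = sin 25.19° × sin 165.0° = 0.11016, so δ = +6.324°.
cos H₀ = −tan φ · tan δ = −tan(-4.2°) × tan(+6.324°) = 0.0081, so H₀ = 1.5627 rad = 89.53°.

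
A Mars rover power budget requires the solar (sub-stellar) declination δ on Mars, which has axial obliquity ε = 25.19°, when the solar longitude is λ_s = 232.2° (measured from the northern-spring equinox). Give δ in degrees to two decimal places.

sin δ = sin ε · sin λ_s = sin 25.19° × sin 232.2° = -0.336307.
δ = arcsin(-0.336307) = -19.65°.

δ = -19.65°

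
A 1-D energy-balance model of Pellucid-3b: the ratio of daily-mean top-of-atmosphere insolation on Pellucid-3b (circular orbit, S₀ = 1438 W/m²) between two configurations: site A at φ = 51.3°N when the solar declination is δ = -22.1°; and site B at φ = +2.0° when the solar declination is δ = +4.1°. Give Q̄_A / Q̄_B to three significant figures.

— Configuration A (φ=+51.3°):
cos H₀ = −tan(+51.3°) tan(-22.100°) = 0.5068, H₀ = 1.0393 rad.
Bracket: H₀ sin φ sin δ + cos φ cos δ sin H₀ = 1.0393×0.78043×-0.37622 + 0.62524×0.92653×0.86204 = -0.305152 + 0.499383 = 0.194231.
Q̄ = (S₀/π) × [bracket] = (1438/π) × 0.194231 = 88.905 W/m².
— Configuration B (φ=+2.0°):
cos H₀ = −tan(+2.0°) tan(+4.100°) = -0.0025, H₀ = 1.5733 rad.
Bracket: H₀ sin φ sin δ + cos φ cos δ sin H₀ = 1.5733×0.03490×0.07150 + 0.99939×0.99744×1.00000 = 0.003926 + 0.996832 = 1.000758.
Q̄ = (S₀/π) × [bracket] = (1438/π) × 1.000758 = 458.08 W/m².
Ratio Q̄_A / Q̄_B = 88.905 / 458.08 = 0.1941.

Q̄_A / Q̄_B ≈ 0.194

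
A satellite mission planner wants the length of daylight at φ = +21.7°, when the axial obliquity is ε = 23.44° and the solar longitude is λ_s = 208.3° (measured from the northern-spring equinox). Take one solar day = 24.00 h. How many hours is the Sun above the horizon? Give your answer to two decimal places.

11.42 h

Solar declination: sin δ = sin ε · sin λ_s = sin 23.44° × sin 208.3° = -0.18859, so δ = -10.870°.
cos H₀ = −tan φ · tan δ = −tan(+21.7°) × tan(-10.870°) = 0.0764, so H₀ = 1.4943 rad = 85.62°.
Daylight = 2H₀/(2π) × 24.00 h = (1.4943/π) × 24.00 = 11.42 h.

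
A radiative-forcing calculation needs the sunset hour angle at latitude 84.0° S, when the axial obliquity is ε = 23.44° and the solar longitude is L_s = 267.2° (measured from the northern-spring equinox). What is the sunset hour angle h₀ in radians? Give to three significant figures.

Solar declination: sin δ = sin ε · sin L_s = sin 23.44° × sin 267.2° = -0.39731, so δ = -23.410°.
Sunrise equation: cos h₀ = −tan ϕ · tan δ = -4.1193 ≤ −1, so the Sun never sets (polar day) and h₀ = π.

h₀ = 3.14 rad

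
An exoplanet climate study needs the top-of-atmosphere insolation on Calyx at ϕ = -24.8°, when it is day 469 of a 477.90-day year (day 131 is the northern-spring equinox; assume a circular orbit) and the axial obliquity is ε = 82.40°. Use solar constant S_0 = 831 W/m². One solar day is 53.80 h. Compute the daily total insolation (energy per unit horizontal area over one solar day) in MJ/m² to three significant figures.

Solar longitude: L_s = 360° × (469 − 131)/477.90 = 254.614°.
sin δ = sin 82.40° × sin 254.614° = -0.95569, so δ = -72.880°.
cos h₀ = −tan(-24.8°) tan(-72.880°) = -1.5001 ≤ −1 ⇒ polar day, h₀ = π.
Bracket: h₀ sin ϕ sin δ + cos ϕ cos δ sin h₀ = 3.1416×-0.41945×-0.95569 + 0.90778×0.29437×0.00000 = 1.259355 + 0.000000 = 1.259355.
Q̄ = (S_0/π) × [bracket] = (831/π) × 1.259355 = 333.12 W/m².
Daily total = Q̄ × 53.80 h × 3600 s/h = 333.12 × 53.80 × 3600 / 10⁶ = 64.52 MJ/m².

64.5 MJ/m²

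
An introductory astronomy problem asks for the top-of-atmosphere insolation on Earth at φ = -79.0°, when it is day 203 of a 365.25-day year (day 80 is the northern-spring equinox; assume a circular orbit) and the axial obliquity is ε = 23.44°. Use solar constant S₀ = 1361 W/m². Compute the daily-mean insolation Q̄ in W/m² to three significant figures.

Solar longitude: λ_s = 360° × (203 − 80)/365.25 = 121.232°.
sin δ = sin 23.44° × sin 121.232° = 0.34014, so δ = +19.885°.
cos H₀ = −tan(-79.0°) tan(+19.885°) = 1.8608 ≥ 1 ⇒ polar night, H₀ = 0 and Q̄ = 0.

Q̄ ≈ 0.00 W/m²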